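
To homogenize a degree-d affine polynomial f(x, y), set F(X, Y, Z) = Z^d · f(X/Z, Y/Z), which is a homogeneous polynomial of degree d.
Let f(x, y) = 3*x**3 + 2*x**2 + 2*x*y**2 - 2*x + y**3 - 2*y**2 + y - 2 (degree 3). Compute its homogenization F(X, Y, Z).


F(X, Y, Z) = 3*X**3 + 2*X**2*Z + 2*X*Y**2 - 2*X*Z**2 + Y**3 - 2*Y**2*Z + Y*Z**2 - 2*Z**3

deg(f) = 3.
Substitute x = X/Z, y = Y/Z into f, then multiply by Z^3.
  monomial 3·x^3·y^0 ↦ 3·X^3·Y^0·Z^0.
  monomial 2·x^2·y^0 ↦ 2·X^2·Y^0·Z^1.
  monomial 2·x^1·y^2 ↦ 2·X^1·Y^2·Z^0.
  monomial -2·x^1·y^0 ↦ -2·X^1·Y^0·Z^2.
  monomial 1·x^0·y^3 ↦ 1·X^0·Y^3·Z^0.
  monomial -2·x^0·y^2 ↦ -2·X^0·Y^2·Z^1.
  monomial 1·x^0·y^1 ↦ 1·X^0·Y^1·Z^2.
  monomial -2·x^0·y^0 ↦ -2·X^0·Y^0·Z^3.
Collecting: F(X, Y, Z) = 3*X**3 + 2*X**2*Z + 2*X*Y**2 - 2*X*Z**2 + Y**3 - 2*Y**2*Z + Y*Z**2 - 2*Z**3.


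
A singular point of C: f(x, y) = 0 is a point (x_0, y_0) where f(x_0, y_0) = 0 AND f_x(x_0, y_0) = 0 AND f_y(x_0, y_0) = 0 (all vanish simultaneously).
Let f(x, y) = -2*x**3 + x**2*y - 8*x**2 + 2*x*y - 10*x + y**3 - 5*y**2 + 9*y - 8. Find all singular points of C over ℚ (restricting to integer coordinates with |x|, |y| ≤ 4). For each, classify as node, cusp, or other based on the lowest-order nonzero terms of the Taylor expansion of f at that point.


Singular points: {(-1, 2)}; classification: cusp.

Compute partial derivatives:
  f_x = -6*x**2 + 2*x*y - 16*x + 2*y - 10.
  f_y = x**2 + 2*x + 3*y**2 - 10*y + 9.
Scan x_0 ∈ {−4, ..., 4}. For each x_0, f_y(x_0, y) is a polynomial in y; find its integer roots y ∈ {−4, ..., 4}, then test f_x and f at those candidates.
  x = -4: f_y(-4, y) = 3*y**2 - 10*y + 17; no integer root y with |y| ≤ 4.
  x = -3: f_y(-3, y) = 3*y**2 - 10*y + 12; no integer root y with |y| ≤ 4.
  x = -2: f_y(-2, y) = 3*y**2 - 10*y + 9; no integer root y with |y| ≤ 4.
  x = -1: f_y(-1, y) = 3*y**2 - 10*y + 8; vanishes at y ∈ {2}. (-1, 2): f_x = 0, f = 0 — SINGULAR.
  x = 0: f_y(0, y) = 3*y**2 - 10*y + 9; no integer root y with |y| ≤ 4.
  x = 1: f_y(1, y) = 3*y**2 - 10*y + 12; no integer root y with |y| ≤ 4.
  x = 2: f_y(2, y) = 3*y**2 - 10*y + 17; no integer root y with |y| ≤ 4.
  x = 3: f_y(3, y) = 3*y**2 - 10*y + 24; no integer root y with |y| ≤ 4.
  x = 4: f_y(4, y) = 3*y**2 - 10*y + 33; no integer root y with |y| ≤ 4.
Only singular point on the grid: (-1, 2).
Classify: substitute x = -1 + u, y = 2 + v and expand: f = -2*u**3 + u**2*v + v**3 + v**2.
No constant or linear terms (consistent with a singular point). Quadratic part: v**2. Cubic part: -2*u**3 + u**2*v + v**3.
The quadratic part v**2 is a perfect square, so there is a single (double) tangent line v = 0, i.e. y = 2. Restricting the cubic part to that line (v = 0) leaves -2*u**3 ≠ 0, so f is not divisible by v and the branch is v² ≈ 2*u**3 to lowest order — this is a cusp.
Classification: cusp.


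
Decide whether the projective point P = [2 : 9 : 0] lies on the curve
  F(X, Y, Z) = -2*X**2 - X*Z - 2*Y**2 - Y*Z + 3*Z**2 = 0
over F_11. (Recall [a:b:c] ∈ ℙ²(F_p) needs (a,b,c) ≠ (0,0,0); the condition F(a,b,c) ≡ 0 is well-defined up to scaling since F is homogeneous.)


F(2,9,0) ≡ 6 (mod 11); P is NOT on the curve.

Evaluate F(2, 9, 0) term-by-term (mod 11).
  -2*X**2 ↦ -2·4·1·1 = -8
  -X*Z ↦ -1·2·1·0 = 0
  -2*Y**2 ↦ -2·1·81·1 = -162
  -Y*Z ↦ -1·1·9·0 = 0
  3*Z**2 ↦ 3·1·1·0 = 0
Sum: F(2, 9, 0) = (-8) + (0) + (-162) + (0) + (0) = -170.
Reducing mod 11: -170 ≡ 6 (mod 11).
Since F(a, b, c) ≡ 6 ≠ 0 (mod 11), P does NOT lie on the curve.


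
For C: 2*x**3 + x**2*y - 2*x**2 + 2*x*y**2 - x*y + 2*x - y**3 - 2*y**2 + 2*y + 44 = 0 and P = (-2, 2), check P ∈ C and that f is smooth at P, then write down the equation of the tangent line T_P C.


Tangent line at P: 32*x - 28*y + 120 = 0.

Step 1: f(-2, 2) = 0, so P lies on C.
Step 2: partial derivatives
  f_x(x, y) = 6*x**2 + 2*x*y - 4*x + 2*y**2 - y + 2, f_y(x, y) = x**2 + 4*x*y - x - 3*y**2 - 4*y + 2.
  f_x(P) = 32, f_y(P) = -28 (gradient nonzero, so P is smooth).
Step 3: tangent line at P: 32·(x − -2) + -28·(y − 2) = 0.
Expanding: 32*x - 28*y + 120 = 0.


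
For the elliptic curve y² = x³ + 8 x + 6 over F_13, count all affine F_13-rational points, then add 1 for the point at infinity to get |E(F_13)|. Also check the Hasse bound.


Affine points = {(2, 2), (2, 11), (6, 6), (6, 7), (8, 6), (8, 7), (9, 1), (9, 12), (12, 6), (12, 7)}; affine count = 10; |E(F_13)| = 11.

Discriminant check: Δ ∝ 4a³ + 27b² = 4·8³ + 27·6² = 4·512 + 27·36 ≡ 4 (mod 13). Nonzero ⇒ E is nonsingular.
For each x ∈ F_13, compute rhs = x³ + 8·x + 6 mod 13, then count y ∈ F_13 with y² ≡ rhs.
  x = 0: rhs = 6, matching y values: none (0 points).
  x = 1: rhs = 2, matching y values: none (0 points).
  x = 2: rhs = 4, matching y values: 2, 11 (2 points).
  x = 3: rhs = 5, matching y values: none (0 points).
  x = 4: rhs = 11, matching y values: none (0 points).
  x = 5: rhs = 2, matching y values: none (0 points).
  x = 6: rhs = 10, matching y values: 6, 7 (2 points).
  x = 7: rhs = 2, matching y values: none (0 points).
  x = 8: rhs = 10, matching y values: 6, 7 (2 points).
  x = 9: rhs = 1, matching y values: 1, 12 (2 points).
  x = 10: rhs = 7, matching y values: none (0 points).
  x = 11: rhs = 8, matching y values: none (0 points).
  x = 12: rhs = 10, matching y values: 6, 7 (2 points).
Total affine count: 10.
Full point count |E(F_13)| = 10 + 1 = 11.
Hasse bound: |11 − (13+1)| = |-3| = 3 ≤ 2√13 ≈ 7.2111 ✓.


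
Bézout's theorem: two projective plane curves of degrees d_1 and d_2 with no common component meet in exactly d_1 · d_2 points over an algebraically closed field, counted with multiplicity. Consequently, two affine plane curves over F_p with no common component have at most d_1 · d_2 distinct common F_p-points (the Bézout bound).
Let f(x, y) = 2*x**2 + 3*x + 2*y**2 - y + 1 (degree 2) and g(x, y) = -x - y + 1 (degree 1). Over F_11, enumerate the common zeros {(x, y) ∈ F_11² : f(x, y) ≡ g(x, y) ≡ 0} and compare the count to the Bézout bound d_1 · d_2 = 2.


Common zeros: {(4, 8), (7, 5)}; count = 2; Bézout bound = 2.

deg(f) = 2, deg(g) = 1, so Bézout bound = 2.
Scan x ∈ F_11. For each x, list the y ∈ F_11 with f(x, y) ≡ 0 and those with g(x, y) ≡ 0 (mod 11); the common zeros in that column are the intersection.
  x = 0: f ≡ 0 at y ∈ {8, 9}; g ≡ 0 at y ∈ {1}; common: ∅.
  x = 1: f ≡ 0 at y ∈ ∅; g ≡ 0 at y ∈ {0}; common: ∅.
  x = 2: f ≡ 0 at y ∈ ∅; g ≡ 0 at y ∈ {10}; common: ∅.
  x = 3: f ≡ 0 at y ∈ ∅; g ≡ 0 at y ∈ {9}; common: ∅.
  x = 4: f ≡ 0 at y ∈ {8, 9}; g ≡ 0 at y ∈ {8}; common: {8}.
  x = 5: f ≡ 0 at y ∈ {0, 6}; g ≡ 0 at y ∈ {7}; common: ∅.
  x = 6: f ≡ 0 at y ∈ ∅; g ≡ 0 at y ∈ {6}; common: ∅.
  x = 7: f ≡ 0 at y ∈ {1, 5}; g ≡ 0 at y ∈ {5}; common: {5}.
  x = 8: f ≡ 0 at y ∈ {1, 5}; g ≡ 0 at y ∈ {4}; common: ∅.
  x = 9: f ≡ 0 at y ∈ ∅; g ≡ 0 at y ∈ {3}; common: ∅.
  x = 10: f ≡ 0 at y ∈ {0, 6}; g ≡ 0 at y ∈ {2}; common: ∅.
Collecting: common zeros = {(4, 8), (7, 5)}, so the count is 2.
Comparison with the Bézout bound: 2 ≤ 2 = deg(f)·deg(g), as expected for curves with no common component (the bound is attained).


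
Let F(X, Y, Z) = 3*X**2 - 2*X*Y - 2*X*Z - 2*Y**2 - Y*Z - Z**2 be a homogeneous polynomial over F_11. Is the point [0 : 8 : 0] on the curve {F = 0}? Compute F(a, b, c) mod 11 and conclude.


F(0,8,0) ≡ 4 (mod 11); P is NOT on the curve.

Evaluate F(0, 8, 0) term-by-term (mod 11).
  3*X**2 ↦ 3·0·1·1 = 0
  -2*X*Y ↦ -2·0·8·1 = 0
  -2*X*Z ↦ -2·0·1·0 = 0
  -2*Y**2 ↦ -2·1·64·1 = -128
  -Y*Z ↦ -1·1·8·0 = 0
  -Z**2 ↦ -1·1·1·0 = 0
Sum: F(0, 8, 0) = (0) + (0) + (0) + (-128) + (0) + (0) = -128.
Reducing mod 11: -128 ≡ 4 (mod 11).
Since F(a, b, c) ≡ 4 ≠ 0 (mod 11), P does NOT lie on the curve.


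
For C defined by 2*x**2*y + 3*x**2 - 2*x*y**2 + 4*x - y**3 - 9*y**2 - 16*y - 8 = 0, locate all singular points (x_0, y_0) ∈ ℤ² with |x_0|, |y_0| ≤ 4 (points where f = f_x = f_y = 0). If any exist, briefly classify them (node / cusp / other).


Singular points: {(-2, -2)}; classification: node.

Compute partial derivatives:
  f_x = 4*x*y + 6*x - 2*y**2 + 4.
  f_y = 2*x**2 - 4*x*y - 3*y**2 - 18*y - 16.
Scan x_0 ∈ {−4, ..., 4}. For each x_0, f_y(x_0, y) is a polynomial in y; find its integer roots y ∈ {−4, ..., 4}, then test f_x and f at those candidates.
  x = -4: f_y(-4, y) = -3*y**2 - 2*y + 16; vanishes at y ∈ {2}. (-4, 2): f_x = -60 ≠ 0.
  x = -3: f_y(-3, y) = -3*y**2 - 6*y + 2; no integer root y with |y| ≤ 4.
  x = -2: f_y(-2, y) = -3*y**2 - 10*y - 8; vanishes at y ∈ {-2}. (-2, -2): f_x = 0, f = 0 — SINGULAR.
  x = -1: f_y(-1, y) = -3*y**2 - 14*y - 14; no integer root y with |y| ≤ 4.
  x = 0: f_y(0, y) = -3*y**2 - 18*y - 16; no integer root y with |y| ≤ 4.
  x = 1: f_y(1, y) = -3*y**2 - 22*y - 14; no integer root y with |y| ≤ 4.
  x = 2: f_y(2, y) = -3*y**2 - 26*y - 8; no integer root y with |y| ≤ 4.
  x = 3: f_y(3, y) = -3*y**2 - 30*y + 2; no integer root y with |y| ≤ 4.
  x = 4: f_y(4, y) = -3*y**2 - 34*y + 16; no integer root y with |y| ≤ 4.
Only singular point on the grid: (-2, -2).
Classify: substitute x = -2 + u, y = -2 + v and expand: f = 2*u**2*v - u**2 - 2*u*v**2 - v**3 + v**2.
No constant or linear terms (consistent with a singular point). Quadratic part: -u**2 + v**2. Cubic part: 2*u**2*v - 2*u*v**2 - v**3.
The quadratic part v**2 - u**2 = (v − u)(v + u) splits into two distinct linear factors, so there are two distinct tangent lines y − -2 = ±(x − -2) — this is a node (ordinary double point).
Classification: node.


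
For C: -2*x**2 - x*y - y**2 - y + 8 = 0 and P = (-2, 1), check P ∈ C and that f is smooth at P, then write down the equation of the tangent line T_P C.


Tangent line at P: 7*x - y + 15 = 0.

Step 1: f(-2, 1) = 0, so P lies on C.
Step 2: partial derivatives
  f_x(x, y) = -4*x - y, f_y(x, y) = -x - 2*y - 1.
  f_x(P) = 7, f_y(P) = -1 (gradient nonzero, so P is smooth).
Step 3: tangent line at P: 7·(x − -2) + -1·(y − 1) = 0.
Expanding: 7*x - y + 15 = 0.


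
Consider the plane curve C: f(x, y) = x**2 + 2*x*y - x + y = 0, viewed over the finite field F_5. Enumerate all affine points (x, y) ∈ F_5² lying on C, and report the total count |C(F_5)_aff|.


Affine F_5-points: {(0, 0), (1, 0), (3, 2), (4, 2)}; count = 4.

For each of the 25 pairs (x, y) ∈ F_5², evaluate f(x, y) mod 5. Record the zeros.
  x = 0: [0↦0, 1↦1, 2↦2, 3↦3, 4↦4]  zeros at y ∈ {0}
  x = 1: [0↦0, 1↦3, 2↦1, 3↦4, 4↦2]  zeros at y ∈ {0}
  x = 2: [0↦2, 1↦2, 2↦2, 3↦2, 4↦2]  zeros at y ∈ ∅
  x = 3: [0↦1, 1↦3, 2↦0, 3↦2, 4↦4]  zeros at y ∈ {2}
  x = 4: [0↦2, 1↦1, 2↦0, 3↦4, 4↦3]  zeros at y ∈ {2}
Collecting zeros: affine points = {(0, 0), (1, 0), (3, 2), (4, 2)}.
Total count |C(F_5)_aff| = 4.


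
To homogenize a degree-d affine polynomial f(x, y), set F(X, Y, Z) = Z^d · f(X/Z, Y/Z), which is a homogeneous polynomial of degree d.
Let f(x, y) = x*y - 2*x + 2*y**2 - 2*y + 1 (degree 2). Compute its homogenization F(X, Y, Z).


F(X, Y, Z) = X*Y - 2*X*Z + 2*Y**2 - 2*Y*Z + Z**2

deg(f) = 2.
Substitute x = X/Z, y = Y/Z into f, then multiply by Z^2.
  monomial 1·x^1·y^1 ↦ 1·X^1·Y^1·Z^0.
  monomial -2·x^1·y^0 ↦ -2·X^1·Y^0·Z^1.
  monomial 2·x^0·y^2 ↦ 2·X^0·Y^2·Z^0.
  monomial -2·x^0·y^1 ↦ -2·X^0·Y^1·Z^1.
  monomial 1·x^0·y^0 ↦ 1·X^0·Y^0·Z^2.
Collecting: F(X, Y, Z) = X*Y - 2*X*Z + 2*Y**2 - 2*Y*Z + Z**2.


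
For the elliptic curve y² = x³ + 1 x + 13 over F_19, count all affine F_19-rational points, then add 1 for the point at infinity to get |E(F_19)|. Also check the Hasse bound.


Affine points = {(2, 2), (2, 17), (3, 9), (3, 10), (4, 9), (4, 10), (6, 8), (6, 11), (8, 1), (8, 18), (10, 4), (10, 15), (11, 5), (11, 14), (12, 9), (12, 10), (13, 0), (14, 4), (14, 15), (18, 7), (18, 12)}; affine count = 21; |E(F_19)| = 22.

Discriminant check: Δ ∝ 4a³ + 27b² = 4·1³ + 27·13² = 4·1 + 27·169 ≡ 7 (mod 19). Nonzero ⇒ E is nonsingular.
For each x ∈ F_19, compute rhs = x³ + 1·x + 13 mod 19, then count y ∈ F_19 with y² ≡ rhs.
  x = 0: rhs = 13, matching y values: none (0 points).
  x = 1: rhs = 15, matching y values: none (0 points).
  x = 2: rhs = 4, matching y values: 2, 17 (2 points).
  x = 3: rhs = 5, matching y values: 9, 10 (2 points).
  x = 4: rhs = 5, matching y values: 9, 10 (2 points).
  x = 5: rhs = 10, matching y values: none (0 points).
  x = 6: rhs = 7, matching y values: 8, 11 (2 points).
  x = 7: rhs = 2, matching y values: none (0 points).
  x = 8: rhs = 1, matching y values: 1, 18 (2 points).
  x = 9: rhs = 10, matching y values: none (0 points).
  x = 10: rhs = 16, matching y values: 4, 15 (2 points).
  x = 11: rhs = 6, matching y values: 5, 14 (2 points).
  x = 12: rhs = 5, matching y values: 9, 10 (2 points).
  x = 13: rhs = 0, matching y values: 0 (1 points).
  x = 14: rhs = 16, matching y values: 4, 15 (2 points).
  x = 15: rhs = 2, matching y values: none (0 points).
  x = 16: rhs = 2, matching y values: none (0 points).
  x = 17: rhs = 3, matching y values: none (0 points).
  x = 18: rhs = 11, matching y values: 7, 12 (2 points).
Total affine count: 21.
Full point count |E(F_19)| = 21 + 1 = 22.
Hasse bound: |22 − (19+1)| = |2| = 2 ≤ 2√19 ≈ 8.7178 ✓.


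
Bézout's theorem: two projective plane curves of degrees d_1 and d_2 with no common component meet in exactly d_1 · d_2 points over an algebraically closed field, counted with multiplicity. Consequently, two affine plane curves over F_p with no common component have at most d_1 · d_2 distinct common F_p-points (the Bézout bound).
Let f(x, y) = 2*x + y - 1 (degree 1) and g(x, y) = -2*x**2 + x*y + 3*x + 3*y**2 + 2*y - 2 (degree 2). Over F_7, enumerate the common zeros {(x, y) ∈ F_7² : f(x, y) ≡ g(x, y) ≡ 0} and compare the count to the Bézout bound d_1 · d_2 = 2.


Common zeros: ∅; count = 0; Bézout bound = 2.

deg(f) = 1, deg(g) = 2, so Bézout bound = 2.
Scan x ∈ F_7. For each x, list the y ∈ F_7 with f(x, y) ≡ 0 and those with g(x, y) ≡ 0 (mod 7); the common zeros in that column are the intersection.
  x = 0: f ≡ 0 at y ∈ {1}; g ≡ 0 at y ∈ {2}; common: ∅.
  x = 1: f ≡ 0 at y ∈ {6}; g ≡ 0 at y ∈ {3}; common: ∅.
  x = 2: f ≡ 0 at y ∈ {4}; g ≡ 0 at y ∈ {3, 5}; common: ∅.
  x = 3: f ≡ 0 at y ∈ {2}; g ≡ 0 at y ∈ ∅; common: ∅.
  x = 4: f ≡ 0 at y ∈ {0}; g ≡ 0 at y ∈ ∅; common: ∅.
  x = 5: f ≡ 0 at y ∈ {5}; g ≡ 0 at y ∈ ∅; common: ∅.
  x = 6: f ≡ 0 at y ∈ {3}; g ≡ 0 at y ∈ {0, 2}; common: ∅.
Collecting: common zeros = ∅, so the count is 0.
Comparison with the Bézout bound: 0 ≤ 2 = deg(f)·deg(g), as expected for curves with no common component (the affine F_7-count falls short of the bound because intersections may lie at infinity, over extension fields, or carry multiplicity).


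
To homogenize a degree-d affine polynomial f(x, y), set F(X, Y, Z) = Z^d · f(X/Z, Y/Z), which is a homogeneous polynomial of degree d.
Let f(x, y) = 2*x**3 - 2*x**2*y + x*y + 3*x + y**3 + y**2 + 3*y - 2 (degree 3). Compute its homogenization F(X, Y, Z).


F(X, Y, Z) = 2*X**3 - 2*X**2*Y + X*Y*Z + 3*X*Z**2 + Y**3 + Y**2*Z + 3*Y*Z**2 - 2*Z**3

deg(f) = 3.
Substitute x = X/Z, y = Y/Z into f, then multiply by Z^3.
  monomial 2·x^3·y^0 ↦ 2·X^3·Y^0·Z^0.
  monomial -2·x^2·y^1 ↦ -2·X^2·Y^1·Z^0.
  monomial 1·x^1·y^1 ↦ 1·X^1·Y^1·Z^1.
  monomial 3·x^1·y^0 ↦ 3·X^1·Y^0·Z^2.
  monomial 1·x^0·y^3 ↦ 1·X^0·Y^3·Z^0.
  monomial 1·x^0·y^2 ↦ 1·X^0·Y^2·Z^1.
  monomial 3·x^0·y^1 ↦ 3·X^0·Y^1·Z^2.
  monomial -2·x^0·y^0 ↦ -2·X^0·Y^0·Z^3.
Collecting: F(X, Y, Z) = 2*X**3 - 2*X**2*Y + X*Y*Z + 3*X*Z**2 + Y**3 + Y**2*Z + 3*Y*Z**2 - 2*Z**3.


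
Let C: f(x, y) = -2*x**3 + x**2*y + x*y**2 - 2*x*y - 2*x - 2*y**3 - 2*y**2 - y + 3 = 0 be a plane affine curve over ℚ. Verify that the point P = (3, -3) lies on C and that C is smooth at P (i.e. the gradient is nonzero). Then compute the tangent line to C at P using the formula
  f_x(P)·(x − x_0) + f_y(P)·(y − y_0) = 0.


Tangent line at P: -59*x - 58*y + 3 = 0.

Step 1: f(3, -3) = 0, so P lies on C.
Step 2: partial derivatives
  f_x(x, y) = -6*x**2 + 2*x*y + y**2 - 2*y - 2, f_y(x, y) = x**2 + 2*x*y - 2*x - 6*y**2 - 4*y - 1.
  f_x(P) = -59, f_y(P) = -58 (gradient nonzero, so P is smooth).
Step 3: tangent line at P: -59·(x − 3) + -58·(y − -3) = 0.
Expanding: -59*x - 58*y + 3 = 0.


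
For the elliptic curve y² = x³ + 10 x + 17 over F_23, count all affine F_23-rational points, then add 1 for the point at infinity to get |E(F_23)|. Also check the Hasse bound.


Affine points = {(4, 11), (4, 12), (5, 10), (5, 13), (7, 4), (7, 19), (9, 10), (9, 13), (10, 6), (10, 17), (11, 3), (11, 20), (12, 5), (12, 18), (14, 7), (14, 16), (15, 0), (16, 8), (16, 15), (18, 7), (18, 16), (20, 11), (20, 12), (21, 9), (21, 14), (22, 11), (22, 12)}; affine count = 27; |E(F_23)| = 28.

Discriminant check: Δ ∝ 4a³ + 27b² = 4·10³ + 27·17² = 4·1000 + 27·289 ≡ 4 (mod 23). Nonzero ⇒ E is nonsingular.
For each x ∈ F_23, compute rhs = x³ + 10·x + 17 mod 23, then count y ∈ F_23 with y² ≡ rhs.
  x = 0: rhs = 17, matching y values: none (0 points).
  x = 1: rhs = 5, matching y values: none (0 points).
  x = 2: rhs = 22, matching y values: none (0 points).
  x = 3: rhs = 5, matching y values: none (0 points).
  x = 4: rhs = 6, matching y values: 11, 12 (2 points).
  x = 5: rhs = 8, matching y values: 10, 13 (2 points).
  x = 6: rhs = 17, matching y values: none (0 points).
  x = 7: rhs = 16, matching y values: 4, 19 (2 points).
  x = 8: rhs = 11, matching y values: none (0 points).
  x = 9: rhs = 8, matching y values: 10, 13 (2 points).
  x = 10: rhs = 13, matching y values: 6, 17 (2 points).
  x = 11: rhs = 9, matching y values: 3, 20 (2 points).
  x = 12: rhs = 2, matching y values: 5, 18 (2 points).
  x = 13: rhs = 21, matching y values: none (0 points).
  x = 14: rhs = 3, matching y values: 7, 16 (2 points).
  x = 15: rhs = 0, matching y values: 0 (1 points).
  x = 16: rhs = 18, matching y values: 8, 15 (2 points).
  x = 17: rhs = 17, matching y values: none (0 points).
  x = 18: rhs = 3, matching y values: 7, 16 (2 points).
  x = 19: rhs = 5, matching y values: none (0 points).
  x = 20: rhs = 6, matching y values: 11, 12 (2 points).
  x = 21: rhs = 12, matching y values: 9, 14 (2 points).
  x = 22: rhs = 6, matching y values: 11, 12 (2 points).
Total affine count: 27.
Full point count |E(F_23)| = 27 + 1 = 28.
Hasse bound: |28 − (23+1)| = |4| = 4 ≤ 2√23 ≈ 9.5917 ✓.


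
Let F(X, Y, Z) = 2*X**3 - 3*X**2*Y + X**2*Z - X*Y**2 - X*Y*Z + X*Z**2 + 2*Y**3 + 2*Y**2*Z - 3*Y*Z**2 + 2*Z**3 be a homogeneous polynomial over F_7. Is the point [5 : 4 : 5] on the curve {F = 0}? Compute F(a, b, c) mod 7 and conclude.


F(5,4,5) ≡ 6 (mod 7); P is NOT on the curve.

Evaluate F(5, 4, 5) term-by-term (mod 7).
  2*X**3 ↦ 2·125·1·1 = 250
  -3*X**2*Y ↦ -3·25·4·1 = -300
  X**2*Z ↦ 1·25·1·5 = 125
  -X*Y**2 ↦ -1·5·16·1 = -80
  -X*Y*Z ↦ -1·5·4·5 = -100
  X*Z**2 ↦ 1·5·1·25 = 125
  2*Y**3 ↦ 2·1·64·1 = 128
  2*Y**2*Z ↦ 2·1·16·5 = 160
  -3*Y*Z**2 ↦ -3·1·4·25 = -300
  2*Z**3 ↦ 2·1·1·125 = 250
Sum: F(5, 4, 5) = (250) + (-300) + (125) + (-80) + (-100) + (125) + (128) + (160) + (-300) + (250) = 258.
Reducing mod 7: 258 ≡ 6 (mod 7).
Since F(a, b, c) ≡ 6 ≠ 0 (mod 7), P does NOT lie on the curve.


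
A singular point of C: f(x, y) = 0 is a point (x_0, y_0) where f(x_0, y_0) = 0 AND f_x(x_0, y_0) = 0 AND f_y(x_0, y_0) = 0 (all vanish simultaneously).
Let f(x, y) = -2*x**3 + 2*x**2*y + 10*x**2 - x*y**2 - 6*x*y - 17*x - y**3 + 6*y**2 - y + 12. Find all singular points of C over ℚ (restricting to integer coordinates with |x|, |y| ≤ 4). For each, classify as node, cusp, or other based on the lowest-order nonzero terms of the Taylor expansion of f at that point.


Singular points: {(2, 1)}; classification: cusp.

Compute partial derivatives:
  f_x = -6*x**2 + 4*x*y + 20*x - y**2 - 6*y - 17.
  f_y = 2*x**2 - 2*x*y - 6*x - 3*y**2 + 12*y - 1.
Scan x_0 ∈ {−4, ..., 4}. For each x_0, f_y(x_0, y) is a polynomial in y; find its integer roots y ∈ {−4, ..., 4}, then test f_x and f at those candidates.
  x = -4: f_y(-4, y) = -3*y**2 + 20*y + 55; no integer root y with |y| ≤ 4.
  x = -3: f_y(-3, y) = -3*y**2 + 18*y + 35; no integer root y with |y| ≤ 4.
  x = -2: f_y(-2, y) = -3*y**2 + 16*y + 19; vanishes at y ∈ {-1}. (-2, -1): f_x = -68 ≠ 0.
  x = -1: f_y(-1, y) = -3*y**2 + 14*y + 7; no integer root y with |y| ≤ 4.
  x = 0: f_y(0, y) = -3*y**2 + 12*y - 1; no integer root y with |y| ≤ 4.
  x = 1: f_y(1, y) = -3*y**2 + 10*y - 5; no integer root y with |y| ≤ 4.
  x = 2: f_y(2, y) = -3*y**2 + 8*y - 5; vanishes at y ∈ {1}. (2, 1): f_x = 0, f = 0 — SINGULAR.
  x = 3: f_y(3, y) = -3*y**2 + 6*y - 1; no integer root y with |y| ≤ 4.
  x = 4: f_y(4, y) = -3*y**2 + 4*y + 7; vanishes at y ∈ {-1}. (4, -1): f_x = -44 ≠ 0.
Only singular point on the grid: (2, 1).
Classify: substitute x = 2 + u, y = 1 + v and expand: f = -2*u**3 + 2*u**2*v - u*v**2 - v**3 + v**2.
No constant or linear terms (consistent with a singular point). Quadratic part: v**2. Cubic part: -2*u**3 + 2*u**2*v - u*v**2 - v**3.
The quadratic part v**2 is a perfect square, so there is a single (double) tangent line v = 0, i.e. y = 1. Restricting the cubic part to that line (v = 0) leaves -2*u**3 ≠ 0, so f is not divisible by v and the branch is v² ≈ 2*u**3 to lowest order — this is a cusp.
Classification: cusp.


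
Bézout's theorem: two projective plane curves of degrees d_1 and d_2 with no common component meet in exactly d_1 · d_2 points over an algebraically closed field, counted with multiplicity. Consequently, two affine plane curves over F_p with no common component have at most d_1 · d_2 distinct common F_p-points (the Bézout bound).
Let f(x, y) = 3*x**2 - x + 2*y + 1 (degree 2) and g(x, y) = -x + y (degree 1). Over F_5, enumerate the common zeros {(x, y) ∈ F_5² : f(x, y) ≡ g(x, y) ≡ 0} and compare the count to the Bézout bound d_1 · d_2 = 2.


Common zeros: {(1, 1), (2, 2)}; count = 2; Bézout bound = 2.

deg(f) = 2, deg(g) = 1, so Bézout bound = 2.
Scan x ∈ F_5. For each x, list the y ∈ F_5 with f(x, y) ≡ 0 and those with g(x, y) ≡ 0 (mod 5); the common zeros in that column are the intersection.
  x = 0: f ≡ 0 at y ∈ {2}; g ≡ 0 at y ∈ {0}; common: ∅.
  x = 1: f ≡ 0 at y ∈ {1}; g ≡ 0 at y ∈ {1}; common: {1}.
  x = 2: f ≡ 0 at y ∈ {2}; g ≡ 0 at y ∈ {2}; common: {2}.
  x = 3: f ≡ 0 at y ∈ {0}; g ≡ 0 at y ∈ {3}; common: ∅.
  x = 4: f ≡ 0 at y ∈ {0}; g ≡ 0 at y ∈ {4}; common: ∅.
Collecting: common zeros = {(1, 1), (2, 2)}, so the count is 2.
Comparison with the Bézout bound: 2 ≤ 2 = deg(f)·deg(g), as expected for curves with no common component (the bound is attained).


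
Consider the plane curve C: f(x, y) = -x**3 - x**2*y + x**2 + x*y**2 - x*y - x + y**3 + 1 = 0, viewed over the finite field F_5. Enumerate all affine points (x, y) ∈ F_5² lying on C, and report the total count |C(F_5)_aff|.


Affine F_5-points: {(0, 4), (1, 0), (1, 1), (1, 3), (2, 0), (3, 0)}; count = 6.

For each of the 25 pairs (x, y) ∈ F_5², evaluate f(x, y) mod 5. Record the zeros.
  x = 0: [0↦1, 1↦2, 2↦4, 3↦3, 4↦0]  zeros at y ∈ {4}
  x = 1: [0↦0, 1↦0, 2↦3, 3↦0, 4↦2]  zeros at y ∈ {0, 1, 3}
  x = 2: [0↦0, 1↦2, 2↦4, 3↦2, 4↦2]  zeros at y ∈ {0}
  x = 3: [0↦0, 1↦2, 2↦1, 3↦3, 4↦4]  zeros at y ∈ {0}
  x = 4: [0↦4, 1↦4, 2↦3, 3↦2, 4↦2]  zeros at y ∈ ∅
Collecting zeros: affine points = {(0, 4), (1, 0), (1, 1), (1, 3), (2, 0), (3, 0)}.
Total count |C(F_5)_aff| = 6.


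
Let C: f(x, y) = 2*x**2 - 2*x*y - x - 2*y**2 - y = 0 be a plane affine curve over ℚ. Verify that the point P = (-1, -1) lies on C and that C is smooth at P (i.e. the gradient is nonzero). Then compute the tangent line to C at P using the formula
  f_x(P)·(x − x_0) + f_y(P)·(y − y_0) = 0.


Tangent line at P: -3*x + 5*y + 2 = 0.

Step 1: f(-1, -1) = 0, so P lies on C.
Step 2: partial derivatives
  f_x(x, y) = 4*x - 2*y - 1, f_y(x, y) = -2*x - 4*y - 1.
  f_x(P) = -3, f_y(P) = 5 (gradient nonzero, so P is smooth).
Step 3: tangent line at P: -3·(x − -1) + 5·(y − -1) = 0.
Expanding: -3*x + 5*y + 2 = 0.


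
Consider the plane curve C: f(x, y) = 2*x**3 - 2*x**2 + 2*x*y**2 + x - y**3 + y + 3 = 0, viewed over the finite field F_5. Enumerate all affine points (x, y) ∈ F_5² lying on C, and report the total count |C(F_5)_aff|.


Affine F_5-points: {(2, 3), (3, 2)}; count = 2.

For each of the 25 pairs (x, y) ∈ F_5², evaluate f(x, y) mod 5. Record the zeros.
  x = 0: [0↦3, 1↦3, 2↦2, 3↦4, 4↦3]  zeros at y ∈ ∅
  x = 1: [0↦4, 1↦1, 2↦1, 3↦3, 4↦1]  zeros at y ∈ ∅
  x = 2: [0↦3, 1↦2, 2↦3, 3↦0, 4↦2]  zeros at y ∈ {3}
  x = 3: [0↦2, 1↦3, 2↦0, 3↦2, 4↦3]  zeros at y ∈ {2}
  x = 4: [0↦3, 1↦1, 2↦4, 3↦1, 4↦1]  zeros at y ∈ ∅
Collecting zeros: affine points = {(2, 3), (3, 2)}.
Total count |C(F_5)_aff| = 2.


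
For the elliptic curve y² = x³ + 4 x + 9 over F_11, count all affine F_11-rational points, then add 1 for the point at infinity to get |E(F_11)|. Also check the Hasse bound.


Affine points = {(0, 3), (0, 8), (1, 5), (1, 6), (2, 5), (2, 6), (3, 2), (3, 9), (4, 1), (4, 10), (5, 0), (8, 5), (8, 6), (9, 2), (9, 9), (10, 2), (10, 9)}; affine count = 17; |E(F_11)| = 18.

Discriminant check: Δ ∝ 4a³ + 27b² = 4·4³ + 27·9² = 4·64 + 27·81 ≡ 1 (mod 11). Nonzero ⇒ E is nonsingular.
For each x ∈ F_11, compute rhs = x³ + 4·x + 9 mod 11, then count y ∈ F_11 with y² ≡ rhs.
  x = 0: rhs = 9, matching y values: 3, 8 (2 points).
  x = 1: rhs = 3, matching y values: 5, 6 (2 points).
  x = 2: rhs = 3, matching y values: 5, 6 (2 points).
  x = 3: rhs = 4, matching y values: 2, 9 (2 points).
  x = 4: rhs = 1, matching y values: 1, 10 (2 points).
  x = 5: rhs = 0, matching y values: 0 (1 points).
  x = 6: rhs = 7, matching y values: none (0 points).
  x = 7: rhs = 6, matching y values: none (0 points).
  x = 8: rhs = 3, matching y values: 5, 6 (2 points).
  x = 9: rhs = 4, matching y values: 2, 9 (2 points).
  x = 10: rhs = 4, matching y values: 2, 9 (2 points).
Total affine count: 17.
Full point count |E(F_11)| = 17 + 1 = 18.
Hasse bound: |18 − (11+1)| = |6| = 6 ≤ 2√11 ≈ 6.6332 ✓.


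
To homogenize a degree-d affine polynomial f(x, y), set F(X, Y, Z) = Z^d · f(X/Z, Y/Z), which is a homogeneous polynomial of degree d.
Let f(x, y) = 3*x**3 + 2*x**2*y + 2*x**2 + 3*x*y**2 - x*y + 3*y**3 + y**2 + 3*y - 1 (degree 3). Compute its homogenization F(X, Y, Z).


F(X, Y, Z) = 3*X**3 + 2*X**2*Y + 2*X**2*Z + 3*X*Y**2 - X*Y*Z + 3*Y**3 + Y**2*Z + 3*Y*Z**2 - Z**3

deg(f) = 3.
Substitute x = X/Z, y = Y/Z into f, then multiply by Z^3.
  monomial 3·x^3·y^0 ↦ 3·X^3·Y^0·Z^0.
  monomial 2·x^2·y^1 ↦ 2·X^2·Y^1·Z^0.
  monomial 2·x^2·y^0 ↦ 2·X^2·Y^0·Z^1.
  monomial 3·x^1·y^2 ↦ 3·X^1·Y^2·Z^0.
  monomial -1·x^1·y^1 ↦ -1·X^1·Y^1·Z^1.
  monomial 3·x^0·y^3 ↦ 3·X^0·Y^3·Z^0.
  monomial 1·x^0·y^2 ↦ 1·X^0·Y^2·Z^1.
  monomial 3·x^0·y^1 ↦ 3·X^0·Y^1·Z^2.
  monomial -1·x^0·y^0 ↦ -1·X^0·Y^0·Z^3.
Collecting: F(X, Y, Z) = 3*X**3 + 2*X**2*Y + 2*X**2*Z + 3*X*Y**2 - X*Y*Z + 3*Y**3 + Y**2*Z + 3*Y*Z**2 - Z**3.


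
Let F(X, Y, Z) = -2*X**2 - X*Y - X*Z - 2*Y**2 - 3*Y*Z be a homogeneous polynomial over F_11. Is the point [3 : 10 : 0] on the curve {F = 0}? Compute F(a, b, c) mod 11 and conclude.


F(3,10,0) ≡ 5 (mod 11); P is NOT on the curve.

Evaluate F(3, 10, 0) term-by-term (mod 11).
  -2*X**2 ↦ -2·9·1·1 = -18
  -X*Y ↦ -1·3·10·1 = -30
  -X*Z ↦ -1·3·1·0 = 0
  -2*Y**2 ↦ -2·1·100·1 = -200
  -3*Y*Z ↦ -3·1·10·0 = 0
Sum: F(3, 10, 0) = (-18) + (-30) + (0) + (-200) + (0) = -248.
Reducing mod 11: -248 ≡ 5 (mod 11).
Since F(a, b, c) ≡ 5 ≠ 0 (mod 11), P does NOT lie on the curve.


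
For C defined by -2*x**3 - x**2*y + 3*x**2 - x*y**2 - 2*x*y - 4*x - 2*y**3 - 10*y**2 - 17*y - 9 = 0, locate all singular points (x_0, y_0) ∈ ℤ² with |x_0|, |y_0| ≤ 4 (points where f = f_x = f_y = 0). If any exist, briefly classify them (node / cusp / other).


Singular points: {(1, -2)}; classification: node.

Compute partial derivatives:
  f_x = -6*x**2 - 2*x*y + 6*x - y**2 - 2*y - 4.
  f_y = -x**2 - 2*x*y - 2*x - 6*y**2 - 20*y - 17.
Scan x_0 ∈ {−4, ..., 4}. For each x_0, f_y(x_0, y) is a polynomial in y; find its integer roots y ∈ {−4, ..., 4}, then test f_x and f at those candidates.
  x = -4: f_y(-4, y) = -6*y**2 - 12*y - 25; no integer root y with |y| ≤ 4.
  x = -3: f_y(-3, y) = -6*y**2 - 14*y - 20; no integer root y with |y| ≤ 4.
  x = -2: f_y(-2, y) = -6*y**2 - 16*y - 17; no integer root y with |y| ≤ 4.
  x = -1: f_y(-1, y) = -6*y**2 - 18*y - 16; no integer root y with |y| ≤ 4.
  x = 0: f_y(0, y) = -6*y**2 - 20*y - 17; no integer root y with |y| ≤ 4.
  x = 1: f_y(1, y) = -6*y**2 - 22*y - 20; vanishes at y ∈ {-2}. (1, -2): f_x = 0, f = 0 — SINGULAR.
  x = 2: f_y(2, y) = -6*y**2 - 24*y - 25; no integer root y with |y| ≤ 4.
  x = 3: f_y(3, y) = -6*y**2 - 26*y - 32; no integer root y with |y| ≤ 4.
  x = 4: f_y(4, y) = -6*y**2 - 28*y - 41; no integer root y with |y| ≤ 4.
Only singular point on the grid: (1, -2).
Classify: substitute x = 1 + u, y = -2 + v and expand: f = -2*u**3 - u**2*v - u**2 - u*v**2 - 2*v**3 + v**2.
No constant or linear terms (consistent with a singular point). Quadratic part: -u**2 + v**2. Cubic part: -2*u**3 - u**2*v - u*v**2 - 2*v**3.
The quadratic part v**2 - u**2 = (v − u)(v + u) splits into two distinct linear factors, so there are two distinct tangent lines y − -2 = ±(x − 1) — this is a node (ordinary double point).
Classification: node.


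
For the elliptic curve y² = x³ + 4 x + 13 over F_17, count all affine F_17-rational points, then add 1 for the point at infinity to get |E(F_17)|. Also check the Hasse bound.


Affine points = {(0, 8), (0, 9), (1, 1), (1, 16), (3, 1), (3, 16), (4, 5), (4, 12), (6, 7), (6, 10), (8, 8), (8, 9), (9, 8), (9, 9), (10, 4), (10, 13), (12, 2), (12, 15), (13, 1), (13, 16), (14, 5), (14, 12), (16, 5), (16, 12)}; affine count = 24; |E(F_17)| = 25.

Discriminant check: Δ ∝ 4a³ + 27b² = 4·4³ + 27·13² = 4·64 + 27·169 ≡ 8 (mod 17). Nonzero ⇒ E is nonsingular.
For each x ∈ F_17, compute rhs = x³ + 4·x + 13 mod 17, then count y ∈ F_17 with y² ≡ rhs.
  x = 0: rhs = 13, matching y values: 8, 9 (2 points).
  x = 1: rhs = 1, matching y values: 1, 16 (2 points).
  x = 2: rhs = 12, matching y values: none (0 points).
  x = 3: rhs = 1, matching y values: 1, 16 (2 points).
  x = 4: rhs = 8, matching y values: 5, 12 (2 points).
  x = 5: rhs = 5, matching y values: none (0 points).
  x = 6: rhs = 15, matching y values: 7, 10 (2 points).
  x = 7: rhs = 10, matching y values: none (0 points).
  x = 8: rhs = 13, matching y values: 8, 9 (2 points).
  x = 9: rhs = 13, matching y values: 8, 9 (2 points).
  x = 10: rhs = 16, matching y values: 4, 13 (2 points).
  x = 11: rhs = 11, matching y values: none (0 points).
  x = 12: rhs = 4, matching y values: 2, 15 (2 points).
  x = 13: rhs = 1, matching y values: 1, 16 (2 points).
  x = 14: rhs = 8, matching y values: 5, 12 (2 points).
  x = 15: rhs = 14, matching y values: none (0 points).
  x = 16: rhs = 8, matching y values: 5, 12 (2 points).
Total affine count: 24.
Full point count |E(F_17)| = 24 + 1 = 25.
Hasse bound: |25 − (17+1)| = |7| = 7 ≤ 2√17 ≈ 8.2462 ✓.


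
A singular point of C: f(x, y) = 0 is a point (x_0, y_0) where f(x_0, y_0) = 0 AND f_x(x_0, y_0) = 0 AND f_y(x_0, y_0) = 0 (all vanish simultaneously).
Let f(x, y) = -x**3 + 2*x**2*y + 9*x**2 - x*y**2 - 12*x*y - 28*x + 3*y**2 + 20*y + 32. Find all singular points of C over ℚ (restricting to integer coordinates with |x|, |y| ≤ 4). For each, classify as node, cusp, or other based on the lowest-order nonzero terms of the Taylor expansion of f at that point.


Singular points: {(2, -2)}; classification: node.

Compute partial derivatives:
  f_x = -3*x**2 + 4*x*y + 18*x - y**2 - 12*y - 28.
  f_y = 2*x**2 - 2*x*y - 12*x + 6*y + 20.
Scan x_0 ∈ {−4, ..., 4}. For each x_0, f_y(x_0, y) is a polynomial in y; find its integer roots y ∈ {−4, ..., 4}, then test f_x and f at those candidates.
  x = -4: f_y(-4, y) = 14*y + 100; no integer root y with |y| ≤ 4.
  x = -3: f_y(-3, y) = 12*y + 74; no integer root y with |y| ≤ 4.
  x = -2: f_y(-2, y) = 10*y + 52; no integer root y with |y| ≤ 4.
  x = -1: f_y(-1, y) = 8*y + 34; no integer root y with |y| ≤ 4.
  x = 0: f_y(0, y) = 6*y + 20; no integer root y with |y| ≤ 4.
  x = 1: f_y(1, y) = 4*y + 10; no integer root y with |y| ≤ 4.
  x = 2: f_y(2, y) = 2*y + 4; vanishes at y ∈ {-2}. (2, -2): f_x = 0, f = 0 — SINGULAR.
  x = 3: f_y(3, y) = 2; no integer root y with |y| ≤ 4.
  x = 4: f_y(4, y) = 4 - 2*y; vanishes at y ∈ {2}. (4, 2): f_x = 0 but f = 4 ≠ 0.
Only singular point on the grid: (2, -2).
Classify: substitute x = 2 + u, y = -2 + v and expand: f = -u**3 + 2*u**2*v - u**2 - u*v**2 + v**2.
No constant or linear terms (consistent with a singular point). Quadratic part: -u**2 + v**2. Cubic part: -u**3 + 2*u**2*v - u*v**2.
The quadratic part v**2 - u**2 = (v − u)(v + u) splits into two distinct linear factors, so there are two distinct tangent lines y − -2 = ±(x − 2) — this is a node (ordinary double point).
Classification: node.


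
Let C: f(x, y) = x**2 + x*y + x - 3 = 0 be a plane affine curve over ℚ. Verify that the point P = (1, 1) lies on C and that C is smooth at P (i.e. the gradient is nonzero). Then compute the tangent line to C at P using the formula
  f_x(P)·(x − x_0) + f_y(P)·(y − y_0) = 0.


Tangent line at P: 4*x + y - 5 = 0.

Step 1: f(1, 1) = 0, so P lies on C.
Step 2: partial derivatives
  f_x(x, y) = 2*x + y + 1, f_y(x, y) = x.
  f_x(P) = 4, f_y(P) = 1 (gradient nonzero, so P is smooth).
Step 3: tangent line at P: 4·(x − 1) + 1·(y − 1) = 0.
Expanding: 4*x + y - 5 = 0.


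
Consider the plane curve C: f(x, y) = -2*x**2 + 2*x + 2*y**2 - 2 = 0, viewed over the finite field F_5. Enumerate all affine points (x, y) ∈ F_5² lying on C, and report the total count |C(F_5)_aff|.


Affine F_5-points: {(0, 1), (0, 4), (1, 1), (1, 4)}; count = 4.

For each of the 25 pairs (x, y) ∈ F_5², evaluate f(x, y) mod 5. Record the zeros.
  x = 0: [0↦3, 1↦0, 2↦1, 3↦1, 4↦0]  zeros at y ∈ {1, 4}
  x = 1: [0↦3, 1↦0, 2↦1, 3↦1, 4↦0]  zeros at y ∈ {1, 4}
  x = 2: [0↦4, 1↦1, 2↦2, 3↦2, 4↦1]  zeros at y ∈ ∅
  x = 3: [0↦1, 1↦3, 2↦4, 3↦4, 4↦3]  zeros at y ∈ ∅
  x = 4: [0↦4, 1↦1, 2↦2, 3↦2, 4↦1]  zeros at y ∈ ∅
Collecting zeros: affine points = {(0, 1), (0, 4), (1, 1), (1, 4)}.
Total count |C(F_5)_aff| = 4.


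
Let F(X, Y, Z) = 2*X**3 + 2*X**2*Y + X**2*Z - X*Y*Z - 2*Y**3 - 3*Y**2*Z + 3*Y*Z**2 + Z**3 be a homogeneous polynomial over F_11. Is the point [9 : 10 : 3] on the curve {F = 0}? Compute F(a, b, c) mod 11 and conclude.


F(9,10,3) ≡ 8 (mod 11); P is NOT on the curve.

Evaluate F(9, 10, 3) term-by-term (mod 11).
  2*X**3 ↦ 2·729·1·1 = 1458
  2*X**2*Y ↦ 2·81·10·1 = 1620
  X**2*Z ↦ 1·81·1·3 = 243
  -X*Y*Z ↦ -1·9·10·3 = -270
  -2*Y**3 ↦ -2·1·1000·1 = -2000
  -3*Y**2*Z ↦ -3·1·100·3 = -900
  3*Y*Z**2 ↦ 3·1·10·9 = 270
  Z**3 ↦ 1·1·1·27 = 27
Sum: F(9, 10, 3) = (1458) + (1620) + (243) + (-270) + (-2000) + (-900) + (270) + (27) = 448.
Reducing mod 11: 448 ≡ 8 (mod 11).
Since F(a, b, c) ≡ 8 ≠ 0 (mod 11), P does NOT lie on the curve.


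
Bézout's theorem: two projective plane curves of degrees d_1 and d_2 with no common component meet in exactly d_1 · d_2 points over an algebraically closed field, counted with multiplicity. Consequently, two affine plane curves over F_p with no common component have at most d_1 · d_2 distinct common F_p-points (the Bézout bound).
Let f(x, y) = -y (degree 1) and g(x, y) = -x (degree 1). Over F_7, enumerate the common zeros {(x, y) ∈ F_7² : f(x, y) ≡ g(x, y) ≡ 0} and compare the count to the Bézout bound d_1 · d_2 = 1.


Common zeros: {(0, 0)}; count = 1; Bézout bound = 1.

deg(f) = 1, deg(g) = 1, so Bézout bound = 1.
Scan x ∈ F_7. For each x, list the y ∈ F_7 with f(x, y) ≡ 0 and those with g(x, y) ≡ 0 (mod 7); the common zeros in that column are the intersection.
  x = 0: f ≡ 0 at y ∈ {0}; g ≡ 0 at y ∈ {0, 1, 2, 3, 4, 5, 6}; common: {0}.
  x = 1: f ≡ 0 at y ∈ {0}; g ≡ 0 at y ∈ ∅; common: ∅.
  x = 2: f ≡ 0 at y ∈ {0}; g ≡ 0 at y ∈ ∅; common: ∅.
  x = 3: f ≡ 0 at y ∈ {0}; g ≡ 0 at y ∈ ∅; common: ∅.
  x = 4: f ≡ 0 at y ∈ {0}; g ≡ 0 at y ∈ ∅; common: ∅.
  x = 5: f ≡ 0 at y ∈ {0}; g ≡ 0 at y ∈ ∅; common: ∅.
  x = 6: f ≡ 0 at y ∈ {0}; g ≡ 0 at y ∈ ∅; common: ∅.
Collecting: common zeros = {(0, 0)}, so the count is 1.
Comparison with the Bézout bound: 1 ≤ 1 = deg(f)·deg(g), as expected for curves with no common component (the bound is attained).


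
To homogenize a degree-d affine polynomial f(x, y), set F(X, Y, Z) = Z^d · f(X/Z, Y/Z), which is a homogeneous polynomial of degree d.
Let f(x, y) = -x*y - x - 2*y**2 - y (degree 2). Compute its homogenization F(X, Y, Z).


F(X, Y, Z) = -X*Y - X*Z - 2*Y**2 - Y*Z

deg(f) = 2.
Substitute x = X/Z, y = Y/Z into f, then multiply by Z^2.
  monomial -1·x^1·y^1 ↦ -1·X^1·Y^1·Z^0.
  monomial -1·x^1·y^0 ↦ -1·X^1·Y^0·Z^1.
  monomial -2·x^0·y^2 ↦ -2·X^0·Y^2·Z^0.
  monomial -1·x^0·y^1 ↦ -1·X^0·Y^1·Z^1.
Collecting: F(X, Y, Z) = -X*Y - X*Z - 2*Y**2 - Y*Z.


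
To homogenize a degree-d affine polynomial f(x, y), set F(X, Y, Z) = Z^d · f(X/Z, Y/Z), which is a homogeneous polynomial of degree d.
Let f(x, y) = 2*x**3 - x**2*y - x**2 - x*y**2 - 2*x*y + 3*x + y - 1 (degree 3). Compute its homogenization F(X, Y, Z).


F(X, Y, Z) = 2*X**3 - X**2*Y - X**2*Z - X*Y**2 - 2*X*Y*Z + 3*X*Z**2 + Y*Z**2 - Z**3

deg(f) = 3.
Substitute x = X/Z, y = Y/Z into f, then multiply by Z^3.
  monomial 2·x^3·y^0 ↦ 2·X^3·Y^0·Z^0.
  monomial -1·x^2·y^1 ↦ -1·X^2·Y^1·Z^0.
  monomial -1·x^2·y^0 ↦ -1·X^2·Y^0·Z^1.
  monomial -1·x^1·y^2 ↦ -1·X^1·Y^2·Z^0.
  monomial -2·x^1·y^1 ↦ -2·X^1·Y^1·Z^1.
  monomial 3·x^1·y^0 ↦ 3·X^1·Y^0·Z^2.
  monomial 1·x^0·y^1 ↦ 1·X^0·Y^1·Z^2.
  monomial -1·x^0·y^0 ↦ -1·X^0·Y^0·Z^3.
Collecting: F(X, Y, Z) = 2*X**3 - X**2*Y - X**2*Z - X*Y**2 - 2*X*Y*Z + 3*X*Z**2 + Y*Z**2 - Z**3.


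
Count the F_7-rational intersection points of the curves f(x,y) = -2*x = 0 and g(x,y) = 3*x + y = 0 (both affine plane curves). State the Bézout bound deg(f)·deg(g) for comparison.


Common zeros: {(0, 0)}; count = 1; Bézout bound = 1.

deg(f) = 1, deg(g) = 1, so Bézout bound = 1.
Scan x ∈ F_7. For each x, list the y ∈ F_7 with f(x, y) ≡ 0 and those with g(x, y) ≡ 0 (mod 7); the common zeros in that column are the intersection.
  x = 0: f ≡ 0 at y ∈ {0, 1, 2, 3, 4, 5, 6}; g ≡ 0 at y ∈ {0}; common: {0}.
  x = 1: f ≡ 0 at y ∈ ∅; g ≡ 0 at y ∈ {4}; common: ∅.
  x = 2: f ≡ 0 at y ∈ ∅; g ≡ 0 at y ∈ {1}; common: ∅.
  x = 3: f ≡ 0 at y ∈ ∅; g ≡ 0 at y ∈ {5}; common: ∅.
  x = 4: f ≡ 0 at y ∈ ∅; g ≡ 0 at y ∈ {2}; common: ∅.
  x = 5: f ≡ 0 at y ∈ ∅; g ≡ 0 at y ∈ {6}; common: ∅.
  x = 6: f ≡ 0 at y ∈ ∅; g ≡ 0 at y ∈ {3}; common: ∅.
Collecting: common zeros = {(0, 0)}, so the count is 1.
Comparison with the Bézout bound: 1 ≤ 1 = deg(f)·deg(g), as expected for curves with no common component (the bound is attained).


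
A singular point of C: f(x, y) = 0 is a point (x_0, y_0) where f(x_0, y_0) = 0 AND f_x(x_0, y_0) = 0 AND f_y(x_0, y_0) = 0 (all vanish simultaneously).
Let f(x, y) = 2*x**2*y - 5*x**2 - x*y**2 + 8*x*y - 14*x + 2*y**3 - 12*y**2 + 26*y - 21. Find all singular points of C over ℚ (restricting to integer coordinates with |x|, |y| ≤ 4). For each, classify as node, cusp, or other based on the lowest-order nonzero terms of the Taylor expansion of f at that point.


Singular points: {(-1, 2)}; classification: node.

Compute partial derivatives:
  f_x = 4*x*y - 10*x - y**2 + 8*y - 14.
  f_y = 2*x**2 - 2*x*y + 8*x + 6*y**2 - 24*y + 26.
Scan x_0 ∈ {−4, ..., 4}. For each x_0, f_y(x_0, y) is a polynomial in y; find its integer roots y ∈ {−4, ..., 4}, then test f_x and f at those candidates.
  x = -4: f_y(-4, y) = 6*y**2 - 16*y + 26; no integer root y with |y| ≤ 4.
  x = -3: f_y(-3, y) = 6*y**2 - 18*y + 20; no integer root y with |y| ≤ 4.
  x = -2: f_y(-2, y) = 6*y**2 - 20*y + 18; no integer root y with |y| ≤ 4.
  x = -1: f_y(-1, y) = 6*y**2 - 22*y + 20; vanishes at y ∈ {2}. (-1, 2): f_x = 0, f = 0 — SINGULAR.
  x = 0: f_y(0, y) = 6*y**2 - 24*y + 26; no integer root y with |y| ≤ 4.
  x = 1: f_y(1, y) = 6*y**2 - 26*y + 36; no integer root y with |y| ≤ 4.
  x = 2: f_y(2, y) = 6*y**2 - 28*y + 50; no integer root y with |y| ≤ 4.
  x = 3: f_y(3, y) = 6*y**2 - 30*y + 68; no integer root y with |y| ≤ 4.
  x = 4: f_y(4, y) = 6*y**2 - 32*y + 90; no integer root y with |y| ≤ 4.
Only singular point on the grid: (-1, 2).
Classify: substitute x = -1 + u, y = 2 + v and expand: f = 2*u**2*v - u**2 - u*v**2 + 2*v**3 + v**2.
No constant or linear terms (consistent with a singular point). Quadratic part: -u**2 + v**2. Cubic part: 2*u**2*v - u*v**2 + 2*v**3.
The quadratic part v**2 - u**2 = (v − u)(v + u) splits into two distinct linear factors, so there are two distinct tangent lines y − 2 = ±(x − -1) — this is a node (ordinary double point).
Classification: node.
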